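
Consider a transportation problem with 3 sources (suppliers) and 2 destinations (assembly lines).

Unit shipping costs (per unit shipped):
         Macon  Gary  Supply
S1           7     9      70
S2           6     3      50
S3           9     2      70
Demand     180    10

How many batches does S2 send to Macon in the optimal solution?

50

The minimum-cost plan:
  S1 to Macon: 70 batches
  S2 to Macon: 50 batches
  S3 to Macon: 60 batches
  S3 to Gary: 10 batches
Total cost = 1350.
So S2→Macon carries 50 batches.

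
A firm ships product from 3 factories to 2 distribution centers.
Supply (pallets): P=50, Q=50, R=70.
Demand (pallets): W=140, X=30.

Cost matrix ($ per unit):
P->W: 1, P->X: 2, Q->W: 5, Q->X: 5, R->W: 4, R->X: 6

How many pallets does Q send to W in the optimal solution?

Solving gives:
  P to W: 50 × $1 = $50
  Q to W: 20 × $5 = $100
  Q to X: 30 × $5 = $150
  R to W: 70 × $4 = $280
Total cost = $580.
So Q→W carries 20 pallets.

20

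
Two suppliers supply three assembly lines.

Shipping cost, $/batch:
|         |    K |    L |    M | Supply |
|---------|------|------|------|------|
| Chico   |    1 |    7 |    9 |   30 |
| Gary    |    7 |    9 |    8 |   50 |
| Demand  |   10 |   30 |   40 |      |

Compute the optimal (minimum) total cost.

560

One minimum-cost allocation:
  Chico->K: 10 × $1 = $10
  Chico->L: 20 × $7 = $140
  Gary->L: 10 × $9 = $90
  Gary->M: 40 × $8 = $320
Total = 10 + 140 + 90 + 320 = $560.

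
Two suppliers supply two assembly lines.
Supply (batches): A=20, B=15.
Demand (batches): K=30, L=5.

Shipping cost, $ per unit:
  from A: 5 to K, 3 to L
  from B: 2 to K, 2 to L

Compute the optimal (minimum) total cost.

120

An optimal shipping plan:
  A to K: 15 × $5 = $75
  A to L: 5 × $3 = $15
  B to K: 15 × $2 = $30
Total = 75 + 15 + 30 = $120.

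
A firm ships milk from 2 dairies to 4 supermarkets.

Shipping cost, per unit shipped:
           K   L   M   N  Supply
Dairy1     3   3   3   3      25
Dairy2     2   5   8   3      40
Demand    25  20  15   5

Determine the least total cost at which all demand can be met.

One minimum-cost allocation:
  Dairy1→L: 10 crates
  Dairy1→M: 15 crates
  Dairy2→K: 25 crates
  Dairy2→L: 10 crates
  Dairy2→N: 5 crates
Total cost = 190.
(Supply check: Dairy1 ships 25; Dairy2 ships 40.)

190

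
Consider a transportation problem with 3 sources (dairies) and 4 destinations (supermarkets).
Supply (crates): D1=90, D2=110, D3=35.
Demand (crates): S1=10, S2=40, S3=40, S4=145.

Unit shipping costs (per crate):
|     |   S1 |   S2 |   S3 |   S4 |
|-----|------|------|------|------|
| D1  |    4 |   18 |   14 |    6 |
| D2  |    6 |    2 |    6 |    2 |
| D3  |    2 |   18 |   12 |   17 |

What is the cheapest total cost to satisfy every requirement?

An optimal shipping plan:
  D1→S4: 90 × 6 = 540
  D2→S2: 40 × 2 = 80
  D2→S3: 15 × 6 = 90
  D2→S4: 55 × 2 = 110
  D3→S1: 10 × 2 = 20
  D3→S3: 25 × 12 = 300
Total = 540 + 80 + 90 + 110 + 20 + 300 = 1140.

1140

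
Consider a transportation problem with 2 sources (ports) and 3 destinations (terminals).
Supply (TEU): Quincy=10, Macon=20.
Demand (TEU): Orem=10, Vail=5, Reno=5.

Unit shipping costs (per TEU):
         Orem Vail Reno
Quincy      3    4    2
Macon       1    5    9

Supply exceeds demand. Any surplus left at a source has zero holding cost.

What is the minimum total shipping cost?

A cheapest plan:
  Quincy to Vail: 5 × 4 = 20
  Quincy to Reno: 5 × 2 = 10
  Macon to Orem: 10 × 1 = 10
Total = 20 + 10 + 10 = 40.

40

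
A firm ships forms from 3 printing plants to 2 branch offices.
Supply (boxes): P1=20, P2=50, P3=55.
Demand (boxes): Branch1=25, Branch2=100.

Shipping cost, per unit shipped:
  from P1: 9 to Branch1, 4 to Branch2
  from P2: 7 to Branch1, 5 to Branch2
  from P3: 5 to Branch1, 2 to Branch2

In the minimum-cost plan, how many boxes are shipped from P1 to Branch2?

Optimal shipments:
  P1→Branch2: 20 × 4 = 80
  P2→Branch1: 25 × 7 = 175
  P2→Branch2: 25 × 5 = 125
  P3→Branch2: 55 × 2 = 110
Total cost = 490.
So P1→Branch2 carries 20 boxes.

20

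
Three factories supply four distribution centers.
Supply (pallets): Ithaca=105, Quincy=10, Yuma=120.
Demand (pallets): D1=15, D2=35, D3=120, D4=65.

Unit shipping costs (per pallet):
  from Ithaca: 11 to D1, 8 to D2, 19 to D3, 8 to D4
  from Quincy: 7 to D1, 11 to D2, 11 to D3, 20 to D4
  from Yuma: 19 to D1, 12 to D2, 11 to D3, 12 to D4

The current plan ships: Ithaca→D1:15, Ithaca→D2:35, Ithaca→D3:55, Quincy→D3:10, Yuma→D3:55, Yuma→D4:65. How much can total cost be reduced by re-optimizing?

740

Current plan cost = 15·11 + 35·8 + 55·19 + 10·11 + 55·11 + 65·12 = 2985.
Optimal plan:
  Ithaca–D1: 5 pallets
  Ithaca–D2: 35 pallets
  Ithaca–D4: 65 pallets
  Quincy–D1: 10 pallets
  Yuma–D3: 120 pallets
Optimal cost = 2245.
Saving = 2985 − 2245 = 740.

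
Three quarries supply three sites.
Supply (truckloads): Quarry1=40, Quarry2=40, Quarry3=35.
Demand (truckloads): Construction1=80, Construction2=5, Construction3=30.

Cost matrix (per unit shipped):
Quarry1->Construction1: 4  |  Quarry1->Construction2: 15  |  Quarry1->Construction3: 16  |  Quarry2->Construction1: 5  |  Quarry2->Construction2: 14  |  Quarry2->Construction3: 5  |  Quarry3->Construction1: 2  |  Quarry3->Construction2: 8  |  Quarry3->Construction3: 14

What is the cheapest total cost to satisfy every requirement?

One minimum-cost allocation:
  Quarry1→Construction1: 40 × 4 = 160
  Quarry2→Construction1: 10 × 5 = 50
  Quarry2→Construction3: 30 × 5 = 150
  Quarry3→Construction1: 30 × 2 = 60
  Quarry3→Construction2: 5 × 8 = 40
Total = 160 + 50 + 150 + 60 + 40 = 460.
(Supply check: Quarry1 ships 40; Quarry2 ships 40; Quarry3 ships 35.)

460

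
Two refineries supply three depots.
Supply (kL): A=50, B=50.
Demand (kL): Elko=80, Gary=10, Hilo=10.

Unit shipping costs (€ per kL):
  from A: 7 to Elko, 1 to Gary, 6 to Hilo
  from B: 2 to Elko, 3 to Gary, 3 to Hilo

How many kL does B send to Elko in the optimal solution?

Optimal shipments:
  A–Elko: 30 × €7 = €210
  A–Gary: 10 × €1 = €10
  A–Hilo: 10 × €6 = €60
  B–Elko: 50 × €2 = €100
Total cost = €380.
So B→Elko carries 50 kL.

50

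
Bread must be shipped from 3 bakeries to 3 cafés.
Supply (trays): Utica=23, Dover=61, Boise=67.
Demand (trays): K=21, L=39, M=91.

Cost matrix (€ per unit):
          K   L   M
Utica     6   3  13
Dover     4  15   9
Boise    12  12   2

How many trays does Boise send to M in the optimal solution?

67

The minimum-cost plan:
  Utica->L: 23 × €3 = €69
  Dover->K: 21 × €4 = €84
  Dover->L: 16 × €15 = €240
  Dover->M: 24 × €9 = €216
  Boise->M: 67 × €2 = €134
Total cost = €743.
So Boise→M carries 67 trays.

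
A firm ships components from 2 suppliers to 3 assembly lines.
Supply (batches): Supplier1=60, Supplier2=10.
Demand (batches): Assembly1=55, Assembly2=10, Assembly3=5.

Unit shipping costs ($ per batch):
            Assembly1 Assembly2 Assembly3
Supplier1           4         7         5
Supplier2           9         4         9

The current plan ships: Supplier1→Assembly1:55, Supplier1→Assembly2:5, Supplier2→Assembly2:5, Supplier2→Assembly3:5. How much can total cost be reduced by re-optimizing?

Current plan cost = 55·4 + 5·7 + 5·4 + 5·9 = $320.
Optimal plan:
  Supplier1→Assembly1: 55 × $4 = $220
  Supplier1→Assembly3: 5 × $5 = $25
  Supplier2→Assembly2: 10 × $4 = $40
Optimal cost = $285.
Saving = 320 − 285 = $35.

35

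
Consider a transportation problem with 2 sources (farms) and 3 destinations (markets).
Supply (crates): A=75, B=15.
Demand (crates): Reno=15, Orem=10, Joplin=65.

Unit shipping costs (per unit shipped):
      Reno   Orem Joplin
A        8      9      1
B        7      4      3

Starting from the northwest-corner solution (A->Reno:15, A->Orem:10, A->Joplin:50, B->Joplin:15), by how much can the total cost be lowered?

85

Current plan cost = 15·8 + 10·9 + 50·1 + 15·3 = 305.
Optimal plan:
  A–Reno: 10 × 8 = 80
  A–Joplin: 65 × 1 = 65
  B–Reno: 5 × 7 = 35
  B–Orem: 10 × 4 = 40
Optimal cost = 220.
Saving = 305 − 220 = 85.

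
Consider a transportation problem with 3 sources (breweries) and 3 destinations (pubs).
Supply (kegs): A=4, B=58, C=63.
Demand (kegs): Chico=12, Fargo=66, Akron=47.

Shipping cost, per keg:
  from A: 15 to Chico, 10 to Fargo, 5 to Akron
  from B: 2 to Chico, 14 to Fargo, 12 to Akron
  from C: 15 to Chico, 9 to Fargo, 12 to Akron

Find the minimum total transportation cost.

Optimal allocation:
  A–Akron: 4 × 5 = 20
  B–Chico: 12 × 2 = 24
  B–Fargo: 3 × 14 = 42
  B–Akron: 43 × 12 = 516
  C–Fargo: 63 × 9 = 567
Total = 20 + 24 + 42 + 516 + 567 = 1169.

1169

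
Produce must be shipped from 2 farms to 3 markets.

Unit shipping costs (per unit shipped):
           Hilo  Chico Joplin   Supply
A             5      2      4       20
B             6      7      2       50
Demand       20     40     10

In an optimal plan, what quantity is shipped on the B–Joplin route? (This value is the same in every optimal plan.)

Solving gives:
  A→Chico: 20 crates
  B→Hilo: 20 crates
  B→Chico: 20 crates
  B→Joplin: 10 crates
Total cost = 320.
So B→Joplin carries 10 crates.

10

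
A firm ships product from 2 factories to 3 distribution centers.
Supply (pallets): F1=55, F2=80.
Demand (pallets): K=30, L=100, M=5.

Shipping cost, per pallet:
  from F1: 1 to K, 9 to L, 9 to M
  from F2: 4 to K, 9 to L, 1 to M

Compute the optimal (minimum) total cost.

One minimum-cost allocation:
  F1->K: 30 × 1 = 30
  F1->L: 25 × 9 = 225
  F2->L: 75 × 9 = 675
  F2->M: 5 × 1 = 5
Total = 30 + 225 + 675 + 5 = 935.

935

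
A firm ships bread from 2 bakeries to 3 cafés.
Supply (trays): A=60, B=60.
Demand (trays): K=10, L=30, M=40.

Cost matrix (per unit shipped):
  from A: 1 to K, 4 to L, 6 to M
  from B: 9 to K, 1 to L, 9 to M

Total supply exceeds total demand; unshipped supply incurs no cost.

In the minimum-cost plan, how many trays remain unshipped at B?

30

An optimal plan:
  A→K: 10 × 1 = 10
  A→M: 40 × 6 = 240
  B→L: 30 × 1 = 30
Total cost = 280.
B ships 30 of its 60, leaving 30.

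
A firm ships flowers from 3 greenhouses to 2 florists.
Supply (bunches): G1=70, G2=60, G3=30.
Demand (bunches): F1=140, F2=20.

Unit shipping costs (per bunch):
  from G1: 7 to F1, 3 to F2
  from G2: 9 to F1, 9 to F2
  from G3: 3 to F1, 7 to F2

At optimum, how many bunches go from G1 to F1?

Solving gives:
  G1->F1: 50 × 7 = 350
  G1->F2: 20 × 3 = 60
  G2->F1: 60 × 9 = 540
  G3->F1: 30 × 3 = 90
Total cost = 1040.
So G1→F1 carries 50 bunches.

50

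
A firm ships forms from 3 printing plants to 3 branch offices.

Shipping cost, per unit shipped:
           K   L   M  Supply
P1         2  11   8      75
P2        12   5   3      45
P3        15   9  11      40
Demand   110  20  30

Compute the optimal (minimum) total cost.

885

Optimal allocation:
  P1 to K: 75 × 2 = 150
  P2 to L: 15 × 5 = 75
  P2 to M: 30 × 3 = 90
  P3 to K: 35 × 15 = 525
  P3 to L: 5 × 9 = 45
Total = 150 + 75 + 90 + 525 + 45 = 885.
(Supply check: P1 ships 75; P2 ships 45; P3 ships 40.)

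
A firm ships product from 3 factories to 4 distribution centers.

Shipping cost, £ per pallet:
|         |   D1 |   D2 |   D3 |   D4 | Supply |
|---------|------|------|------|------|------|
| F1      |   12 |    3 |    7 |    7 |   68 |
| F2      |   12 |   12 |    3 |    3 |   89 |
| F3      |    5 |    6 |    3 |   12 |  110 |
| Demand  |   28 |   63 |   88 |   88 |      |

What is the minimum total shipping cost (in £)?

877

An optimal shipping plan:
  F1–D2: 63 × £3 = £189
  F1–D4: 5 × £7 = £35
  F2–D3: 6 × £3 = £18
  F2–D4: 83 × £3 = £249
  F3–D1: 28 × £5 = £140
  F3–D3: 82 × £3 = £246
Total = 189 + 35 + 18 + 249 + 140 + 246 = £877.
(Supply check: F1 ships 68; F2 ships 89; F3 ships 110.)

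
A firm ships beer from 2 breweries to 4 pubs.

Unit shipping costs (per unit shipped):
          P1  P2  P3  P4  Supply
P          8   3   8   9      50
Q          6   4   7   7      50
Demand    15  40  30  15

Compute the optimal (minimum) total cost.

535

One minimum-cost allocation:
  P→P2: 40 × 3 = 120
  P→P3: 10 × 8 = 80
  Q→P1: 15 × 6 = 90
  Q→P3: 20 × 7 = 140
  Q→P4: 15 × 7 = 105
Total = 120 + 80 + 90 + 140 + 105 = 535.
(Supply check: P ships 50; Q ships 50.)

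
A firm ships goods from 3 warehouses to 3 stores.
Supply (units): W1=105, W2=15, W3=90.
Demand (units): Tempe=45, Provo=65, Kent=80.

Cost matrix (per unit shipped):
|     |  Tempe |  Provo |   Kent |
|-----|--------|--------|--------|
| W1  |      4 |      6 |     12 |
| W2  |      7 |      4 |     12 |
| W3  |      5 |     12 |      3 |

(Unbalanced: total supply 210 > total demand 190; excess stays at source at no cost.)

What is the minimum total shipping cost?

Optimal allocation:
  W1→Tempe: 45 × 4 = 180
  W1→Provo: 50 × 6 = 300
  W2→Provo: 15 × 4 = 60
  W3→Kent: 80 × 3 = 240
Total = 180 + 300 + 60 + 240 = 780.

780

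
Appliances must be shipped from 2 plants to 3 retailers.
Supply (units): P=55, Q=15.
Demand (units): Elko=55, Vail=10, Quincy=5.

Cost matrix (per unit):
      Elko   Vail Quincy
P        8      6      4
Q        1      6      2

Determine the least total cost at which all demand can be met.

One minimum-cost allocation:
  P to Elko: 40 × 8 = 320
  P to Vail: 10 × 6 = 60
  P to Quincy: 5 × 4 = 20
  Q to Elko: 15 × 1 = 15
Total = 320 + 60 + 20 + 15 = 415.

415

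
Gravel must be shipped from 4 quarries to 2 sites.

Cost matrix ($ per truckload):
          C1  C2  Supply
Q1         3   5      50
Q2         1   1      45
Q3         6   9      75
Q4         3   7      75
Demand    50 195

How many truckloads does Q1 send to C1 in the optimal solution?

Solving gives:
  Q1->C2: 50 × $5 = $250
  Q2->C2: 45 × $1 = $45
  Q3->C2: 75 × $9 = $675
  Q4->C1: 50 × $3 = $150
  Q4->C2: 25 × $7 = $175
Total cost = $1295.
The route Q1→C1 is not used.

0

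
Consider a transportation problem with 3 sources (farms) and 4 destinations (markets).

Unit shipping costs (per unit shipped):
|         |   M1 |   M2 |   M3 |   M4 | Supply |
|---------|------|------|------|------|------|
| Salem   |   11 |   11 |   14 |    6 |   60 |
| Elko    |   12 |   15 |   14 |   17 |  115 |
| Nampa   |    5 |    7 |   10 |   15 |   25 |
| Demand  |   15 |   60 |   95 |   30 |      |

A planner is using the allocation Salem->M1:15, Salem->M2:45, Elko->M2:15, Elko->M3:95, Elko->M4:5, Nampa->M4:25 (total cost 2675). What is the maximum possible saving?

Current plan cost = 15·11 + 45·11 + 15·15 + 95·14 + 5·17 + 25·15 = 2675.
Optimal plan:
  Salem→M2: 30 × 11 = 330
  Salem→M4: 30 × 6 = 180
  Elko→M1: 15 × 12 = 180
  Elko→M2: 5 × 15 = 75
  Elko→M3: 95 × 14 = 1330
  Nampa→M2: 25 × 7 = 175
Optimal cost = 2270.
Saving = 2675 − 2270 = 405.

405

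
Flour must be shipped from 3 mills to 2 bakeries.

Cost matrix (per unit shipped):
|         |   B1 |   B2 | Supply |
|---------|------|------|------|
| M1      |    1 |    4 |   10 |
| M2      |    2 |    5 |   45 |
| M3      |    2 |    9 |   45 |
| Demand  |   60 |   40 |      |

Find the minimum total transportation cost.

A cheapest plan:
  M1→B1: 10 × 1 = 10
  M2→B1: 5 × 2 = 10
  M2→B2: 40 × 5 = 200
  M3→B1: 45 × 2 = 90
Total = 10 + 10 + 200 + 90 = 310.

310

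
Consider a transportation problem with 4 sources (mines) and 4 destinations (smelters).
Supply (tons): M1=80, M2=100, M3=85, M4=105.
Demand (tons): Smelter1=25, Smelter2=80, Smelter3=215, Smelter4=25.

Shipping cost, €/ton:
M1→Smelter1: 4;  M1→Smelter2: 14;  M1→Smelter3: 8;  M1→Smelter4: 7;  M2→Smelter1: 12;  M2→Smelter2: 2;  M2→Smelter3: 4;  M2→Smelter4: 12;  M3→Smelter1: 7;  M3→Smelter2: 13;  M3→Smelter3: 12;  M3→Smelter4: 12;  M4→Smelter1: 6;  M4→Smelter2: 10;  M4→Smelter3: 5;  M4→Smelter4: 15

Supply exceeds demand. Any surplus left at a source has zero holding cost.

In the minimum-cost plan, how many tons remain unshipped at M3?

An optimal plan:
  M1->Smelter3: 55 tons
  M1->Smelter4: 25 tons
  M2->Smelter2: 80 tons
  M2->Smelter3: 20 tons
  M3->Smelter1: 25 tons
  M3->Smelter3: 35 tons
  M4->Smelter3: 105 tons
Total cost = €1975.
M3 ships 60 of its 85, leaving 25.

25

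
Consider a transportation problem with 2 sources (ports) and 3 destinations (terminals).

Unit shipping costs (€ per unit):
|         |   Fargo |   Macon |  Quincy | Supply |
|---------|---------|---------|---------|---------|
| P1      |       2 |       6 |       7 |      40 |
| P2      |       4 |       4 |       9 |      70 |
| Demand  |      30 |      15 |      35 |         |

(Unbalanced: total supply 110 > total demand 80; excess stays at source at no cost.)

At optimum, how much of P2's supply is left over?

Minimum-cost shipments:
  P1->Fargo: 30 TEU
  P1->Quincy: 10 TEU
  P2->Macon: 15 TEU
  P2->Quincy: 25 TEU
Total cost = €415.
P2 ships 40 of its 70, leaving 30.

30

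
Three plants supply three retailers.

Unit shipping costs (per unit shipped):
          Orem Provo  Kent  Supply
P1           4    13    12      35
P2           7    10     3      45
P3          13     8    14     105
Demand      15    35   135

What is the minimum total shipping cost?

Optimal allocation:
  P1->Orem: 15 units
  P1->Kent: 20 units
  P2->Kent: 45 units
  P3->Provo: 35 units
  P3->Kent: 70 units
Total cost = 1695.
(Supply check: P1 ships 35; P2 ships 45; P3 ships 105.)

1695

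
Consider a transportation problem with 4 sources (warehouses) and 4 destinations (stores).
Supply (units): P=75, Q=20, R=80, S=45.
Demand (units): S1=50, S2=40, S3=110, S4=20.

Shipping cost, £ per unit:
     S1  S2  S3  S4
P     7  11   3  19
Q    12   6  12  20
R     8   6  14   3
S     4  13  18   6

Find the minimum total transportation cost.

One minimum-cost allocation:
  P to S3: 75 units
  Q to S3: 20 units
  R to S1: 5 units
  R to S2: 40 units
  R to S3: 15 units
  R to S4: 20 units
  S to S1: 45 units
Total cost = £1195.

1195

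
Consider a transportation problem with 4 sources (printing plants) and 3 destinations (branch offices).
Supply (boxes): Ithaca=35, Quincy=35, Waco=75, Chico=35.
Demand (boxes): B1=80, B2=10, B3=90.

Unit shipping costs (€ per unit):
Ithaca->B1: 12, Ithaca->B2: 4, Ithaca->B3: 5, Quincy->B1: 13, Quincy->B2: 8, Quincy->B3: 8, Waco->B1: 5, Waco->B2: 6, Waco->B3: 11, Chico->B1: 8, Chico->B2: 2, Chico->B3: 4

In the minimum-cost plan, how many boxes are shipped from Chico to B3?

20

Optimal shipments:
  Ithaca to B3: 35 × €5 = €175
  Quincy to B3: 35 × €8 = €280
  Waco to B1: 75 × €5 = €375
  Chico to B1: 5 × €8 = €40
  Chico to B2: 10 × €2 = €20
  Chico to B3: 20 × €4 = €80
Total cost = €970.
So Chico→B3 carries 20 boxes.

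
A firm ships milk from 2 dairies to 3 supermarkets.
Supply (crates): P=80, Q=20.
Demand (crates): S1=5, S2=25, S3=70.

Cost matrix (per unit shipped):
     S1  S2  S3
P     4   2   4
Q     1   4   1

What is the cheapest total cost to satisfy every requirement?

An optimal shipping plan:
  P->S1: 5 crates
  P->S2: 25 crates
  P->S3: 50 crates
  Q->S3: 20 crates
Total cost = 290.

290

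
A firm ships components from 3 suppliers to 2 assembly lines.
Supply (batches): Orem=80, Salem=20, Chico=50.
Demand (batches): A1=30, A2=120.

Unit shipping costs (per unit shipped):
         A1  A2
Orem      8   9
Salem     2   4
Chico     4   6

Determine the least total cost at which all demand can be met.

Optimal allocation:
  Orem to A2: 80 × 9 = 720
  Salem to A1: 20 × 2 = 40
  Chico to A1: 10 × 4 = 40
  Chico to A2: 40 × 6 = 240
Total = 720 + 40 + 40 + 240 = 1040.

1040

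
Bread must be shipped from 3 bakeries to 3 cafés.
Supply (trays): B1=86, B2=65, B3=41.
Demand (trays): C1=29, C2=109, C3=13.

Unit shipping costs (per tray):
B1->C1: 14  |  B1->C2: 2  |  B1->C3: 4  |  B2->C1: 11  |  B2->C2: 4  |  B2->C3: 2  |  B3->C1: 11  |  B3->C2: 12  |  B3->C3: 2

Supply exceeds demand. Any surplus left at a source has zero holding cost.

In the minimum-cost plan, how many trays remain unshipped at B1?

An optimal plan:
  B1–C2: 86 trays
  B2–C1: 29 trays
  B2–C2: 23 trays
  B2–C3: 13 trays
Total cost = 609.
B1 ships 86 of its 86, leaving 0.

0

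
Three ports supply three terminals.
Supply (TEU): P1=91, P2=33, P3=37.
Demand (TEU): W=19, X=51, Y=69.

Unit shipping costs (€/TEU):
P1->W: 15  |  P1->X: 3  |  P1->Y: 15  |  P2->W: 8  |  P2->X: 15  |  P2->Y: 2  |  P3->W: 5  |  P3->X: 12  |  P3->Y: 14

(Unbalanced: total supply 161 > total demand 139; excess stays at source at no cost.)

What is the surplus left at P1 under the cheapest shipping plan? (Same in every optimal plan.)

Minimum-cost shipments:
  P1→X: 51 TEU
  P1→Y: 18 TEU
  P2→Y: 33 TEU
  P3→W: 19 TEU
  P3→Y: 18 TEU
Total cost = €836.
P1 ships 69 of its 91, leaving 22.

22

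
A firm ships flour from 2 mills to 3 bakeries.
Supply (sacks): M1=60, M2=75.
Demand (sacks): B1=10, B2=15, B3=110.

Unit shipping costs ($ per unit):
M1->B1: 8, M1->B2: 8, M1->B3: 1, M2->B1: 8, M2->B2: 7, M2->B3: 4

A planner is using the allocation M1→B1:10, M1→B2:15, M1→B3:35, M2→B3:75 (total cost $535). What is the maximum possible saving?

90

Current plan cost = 10·8 + 15·8 + 35·1 + 75·4 = $535.
Optimal plan:
  M1 to B3: 60 × $1 = $60
  M2 to B1: 10 × $8 = $80
  M2 to B2: 15 × $7 = $105
  M2 to B3: 50 × $4 = $200
Optimal cost = $445.
Saving = 535 − 445 = $90.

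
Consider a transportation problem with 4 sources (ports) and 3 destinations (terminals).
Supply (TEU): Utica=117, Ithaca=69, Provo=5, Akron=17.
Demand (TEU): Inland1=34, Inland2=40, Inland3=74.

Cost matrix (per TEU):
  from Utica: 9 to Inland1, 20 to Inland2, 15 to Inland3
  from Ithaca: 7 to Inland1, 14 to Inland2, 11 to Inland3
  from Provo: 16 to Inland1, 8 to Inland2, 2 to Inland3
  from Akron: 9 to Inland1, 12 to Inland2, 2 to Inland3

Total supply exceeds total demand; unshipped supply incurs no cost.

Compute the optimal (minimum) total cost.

1574

An optimal shipping plan:
  Utica->Inland1: 34 × 9 = 306
  Utica->Inland3: 23 × 15 = 345
  Ithaca->Inland2: 40 × 14 = 560
  Ithaca->Inland3: 29 × 11 = 319
  Provo->Inland3: 5 × 2 = 10
  Akron->Inland3: 17 × 2 = 34
Total = 306 + 345 + 560 + 319 + 10 + 34 = 1574.
(Supply check: Utica ships 57; Ithaca ships 69; Provo ships 5; Akron ships 17.)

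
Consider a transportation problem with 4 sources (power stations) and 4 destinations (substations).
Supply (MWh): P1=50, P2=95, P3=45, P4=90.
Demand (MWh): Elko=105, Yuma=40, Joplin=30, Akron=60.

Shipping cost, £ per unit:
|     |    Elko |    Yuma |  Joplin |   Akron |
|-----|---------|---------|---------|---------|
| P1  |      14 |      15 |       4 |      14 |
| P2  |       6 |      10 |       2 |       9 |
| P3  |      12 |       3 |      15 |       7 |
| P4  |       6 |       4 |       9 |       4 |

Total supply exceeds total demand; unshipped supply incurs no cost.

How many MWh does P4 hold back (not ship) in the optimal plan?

Minimum-cost shipments:
  P1 to Joplin: 10 × £4 = £40
  P2 to Elko: 75 × £6 = £450
  P2 to Joplin: 20 × £2 = £40
  P3 to Yuma: 40 × £3 = £120
  P4 to Elko: 30 × £6 = £180
  P4 to Akron: 60 × £4 = £240
Total cost = £1070.
P4 ships 90 of its 90, leaving 0.

0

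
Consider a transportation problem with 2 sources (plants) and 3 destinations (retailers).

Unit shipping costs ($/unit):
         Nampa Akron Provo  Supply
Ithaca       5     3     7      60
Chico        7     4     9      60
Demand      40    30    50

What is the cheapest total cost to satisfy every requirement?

An optimal shipping plan:
  Ithaca to Nampa: 40 × $5 = $200
  Ithaca to Provo: 20 × $7 = $140
  Chico to Akron: 30 × $4 = $120
  Chico to Provo: 30 × $9 = $270
Total = 200 + 140 + 120 + 270 = $730.
(Supply check: Ithaca ships 60; Chico ships 60.)

730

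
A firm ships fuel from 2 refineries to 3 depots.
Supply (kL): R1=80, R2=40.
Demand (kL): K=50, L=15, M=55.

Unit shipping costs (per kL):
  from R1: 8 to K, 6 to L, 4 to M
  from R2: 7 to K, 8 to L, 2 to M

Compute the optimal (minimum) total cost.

630

A cheapest plan:
  R1 to K: 50 × 8 = 400
  R1 to L: 15 × 6 = 90
  R1 to M: 15 × 4 = 60
  R2 to M: 40 × 2 = 80
Total = 400 + 90 + 60 + 80 = 630.
(Supply check: R1 ships 80; R2 ships 40.)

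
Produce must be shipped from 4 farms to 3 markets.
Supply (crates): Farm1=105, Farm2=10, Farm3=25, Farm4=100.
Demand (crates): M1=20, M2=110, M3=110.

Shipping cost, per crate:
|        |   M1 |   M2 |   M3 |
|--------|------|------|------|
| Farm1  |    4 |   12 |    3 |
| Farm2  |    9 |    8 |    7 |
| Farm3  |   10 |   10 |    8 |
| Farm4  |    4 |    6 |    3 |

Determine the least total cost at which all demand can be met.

1190

An optimal shipping plan:
  Farm1 to M3: 105 × 3 = 315
  Farm2 to M2: 10 × 8 = 80
  Farm3 to M2: 25 × 10 = 250
  Farm4 to M1: 20 × 4 = 80
  Farm4 to M2: 75 × 6 = 450
  Farm4 to M3: 5 × 3 = 15
Total = 315 + 80 + 250 + 80 + 450 + 15 = 1190.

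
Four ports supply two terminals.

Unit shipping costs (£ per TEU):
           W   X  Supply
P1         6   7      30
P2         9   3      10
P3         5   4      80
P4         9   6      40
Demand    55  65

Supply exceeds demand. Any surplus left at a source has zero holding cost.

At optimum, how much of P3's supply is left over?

An optimal plan:
  P1 to W: 30 × £6 = £180
  P2 to X: 10 × £3 = £30
  P3 to W: 25 × £5 = £125
  P3 to X: 55 × £4 = £220
Total cost = £555.
P3 ships 80 of its 80, leaving 0.

0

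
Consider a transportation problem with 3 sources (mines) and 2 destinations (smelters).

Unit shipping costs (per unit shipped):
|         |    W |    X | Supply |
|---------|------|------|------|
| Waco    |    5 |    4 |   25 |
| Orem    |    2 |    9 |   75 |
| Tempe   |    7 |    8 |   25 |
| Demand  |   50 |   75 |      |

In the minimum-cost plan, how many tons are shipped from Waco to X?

25

Optimal shipments:
  Waco->X: 25 × 4 = 100
  Orem->W: 50 × 2 = 100
  Orem->X: 25 × 9 = 225
  Tempe->X: 25 × 8 = 200
Total cost = 625.
So Waco→X carries 25 tons.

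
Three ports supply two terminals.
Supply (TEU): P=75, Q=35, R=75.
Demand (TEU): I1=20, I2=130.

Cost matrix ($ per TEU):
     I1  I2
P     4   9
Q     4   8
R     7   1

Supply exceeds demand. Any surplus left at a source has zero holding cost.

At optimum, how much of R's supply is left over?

An optimal plan:
  P to I1: 20 TEU
  P to I2: 20 TEU
  Q to I2: 35 TEU
  R to I2: 75 TEU
Total cost = $615.
R ships 75 of its 75, leaving 0.

0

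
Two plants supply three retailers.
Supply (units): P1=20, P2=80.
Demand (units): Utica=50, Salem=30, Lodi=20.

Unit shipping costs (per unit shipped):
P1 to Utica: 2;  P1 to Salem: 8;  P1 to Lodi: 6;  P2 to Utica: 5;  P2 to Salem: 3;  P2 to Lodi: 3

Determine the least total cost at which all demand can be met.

340

Optimal allocation:
  P1–Utica: 20 × 2 = 40
  P2–Utica: 30 × 5 = 150
  P2–Salem: 30 × 3 = 90
  P2–Lodi: 20 × 3 = 60
Total = 40 + 150 + 90 + 60 = 340.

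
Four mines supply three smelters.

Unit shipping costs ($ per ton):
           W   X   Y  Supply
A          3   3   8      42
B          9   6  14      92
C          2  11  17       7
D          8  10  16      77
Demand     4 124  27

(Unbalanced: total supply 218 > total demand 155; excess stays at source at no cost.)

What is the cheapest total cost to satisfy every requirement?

991

An optimal shipping plan:
  A→X: 15 tons
  A→Y: 27 tons
  B→X: 92 tons
  C→W: 4 tons
  D→X: 17 tons
Total cost = $991.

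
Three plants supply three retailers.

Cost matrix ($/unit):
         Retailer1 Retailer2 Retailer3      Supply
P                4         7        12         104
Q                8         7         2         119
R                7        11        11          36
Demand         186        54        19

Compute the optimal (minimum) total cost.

1452

A cheapest plan:
  P–Retailer1: 104 × $4 = $416
  Q–Retailer1: 46 × $8 = $368
  Q–Retailer2: 54 × $7 = $378
  Q–Retailer3: 19 × $2 = $38
  R–Retailer1: 36 × $7 = $252
Total = 416 + 368 + 378 + 38 + 252 = $1452.
(Supply check: P ships 104; Q ships 119; R ships 36.)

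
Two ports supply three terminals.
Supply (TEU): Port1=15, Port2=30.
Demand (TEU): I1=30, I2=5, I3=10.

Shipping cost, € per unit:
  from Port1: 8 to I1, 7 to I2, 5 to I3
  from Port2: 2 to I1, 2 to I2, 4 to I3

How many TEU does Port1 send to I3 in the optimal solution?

10

The minimum-cost plan:
  Port1→I2: 5 × €7 = €35
  Port1→I3: 10 × €5 = €50
  Port2→I1: 30 × €2 = €60
Total cost = €145.
So Port1→I3 carries 10 TEU.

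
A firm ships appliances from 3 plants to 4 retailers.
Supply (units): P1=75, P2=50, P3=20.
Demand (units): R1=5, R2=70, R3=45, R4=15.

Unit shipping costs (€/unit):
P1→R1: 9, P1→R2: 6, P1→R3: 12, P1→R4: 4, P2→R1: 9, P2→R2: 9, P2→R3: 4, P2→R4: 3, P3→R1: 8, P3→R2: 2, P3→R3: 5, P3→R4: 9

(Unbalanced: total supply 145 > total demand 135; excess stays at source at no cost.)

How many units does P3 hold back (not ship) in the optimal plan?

An optimal plan:
  P1→R1: 5 × €9 = €45
  P1→R2: 50 × €6 = €300
  P1→R4: 10 × €4 = €40
  P2→R3: 45 × €4 = €180
  P2→R4: 5 × €3 = €15
  P3→R2: 20 × €2 = €40
Total cost = €620.
P3 ships 20 of its 20, leaving 0.

0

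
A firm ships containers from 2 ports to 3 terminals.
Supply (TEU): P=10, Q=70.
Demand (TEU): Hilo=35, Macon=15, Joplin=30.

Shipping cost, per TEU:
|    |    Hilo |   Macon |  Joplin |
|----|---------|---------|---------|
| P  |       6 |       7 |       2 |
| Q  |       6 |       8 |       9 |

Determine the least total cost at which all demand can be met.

A cheapest plan:
  P to Joplin: 10 × 2 = 20
  Q to Hilo: 35 × 6 = 210
  Q to Macon: 15 × 8 = 120
  Q to Joplin: 20 × 9 = 180
Total = 20 + 210 + 120 + 180 = 530.
(Supply check: P ships 10; Q ships 70.)

530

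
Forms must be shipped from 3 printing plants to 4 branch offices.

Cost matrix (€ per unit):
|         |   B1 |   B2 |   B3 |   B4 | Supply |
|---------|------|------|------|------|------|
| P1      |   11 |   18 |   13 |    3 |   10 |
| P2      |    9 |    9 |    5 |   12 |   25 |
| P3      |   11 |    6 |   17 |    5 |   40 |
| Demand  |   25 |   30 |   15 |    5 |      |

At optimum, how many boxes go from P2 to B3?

The minimum-cost plan:
  P1->B1: 5 × €11 = €55
  P1->B4: 5 × €3 = €15
  P2->B1: 10 × €9 = €90
  P2->B3: 15 × €5 = €75
  P3->B1: 10 × €11 = €110
  P3->B2: 30 × €6 = €180
Total cost = €525.
So P2→B3 carries 15 boxes.

15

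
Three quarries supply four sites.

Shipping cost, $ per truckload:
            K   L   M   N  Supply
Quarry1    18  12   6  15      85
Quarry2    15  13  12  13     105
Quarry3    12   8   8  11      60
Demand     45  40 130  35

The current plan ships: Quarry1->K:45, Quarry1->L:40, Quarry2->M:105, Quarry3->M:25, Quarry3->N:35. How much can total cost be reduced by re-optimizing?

715

Current plan cost = 45·18 + 40·12 + 105·12 + 25·8 + 35·11 = $3135.
Optimal plan:
  Quarry1–M: 85 × $6 = $510
  Quarry2–K: 45 × $15 = $675
  Quarry2–M: 25 × $12 = $300
  Quarry2–N: 35 × $13 = $455
  Quarry3–L: 40 × $8 = $320
  Quarry3–M: 20 × $8 = $160
Optimal cost = $2420.
Saving = 3135 − 2420 = $715.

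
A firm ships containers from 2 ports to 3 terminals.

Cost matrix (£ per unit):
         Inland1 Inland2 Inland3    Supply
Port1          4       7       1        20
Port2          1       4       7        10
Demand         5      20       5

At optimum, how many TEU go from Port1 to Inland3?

Optimal shipments:
  Port1 to Inland1: 5 × £4 = £20
  Port1 to Inland2: 10 × £7 = £70
  Port1 to Inland3: 5 × £1 = £5
  Port2 to Inland2: 10 × £4 = £40
Total cost = £135.
So Port1→Inland3 carries 5 TEU.

5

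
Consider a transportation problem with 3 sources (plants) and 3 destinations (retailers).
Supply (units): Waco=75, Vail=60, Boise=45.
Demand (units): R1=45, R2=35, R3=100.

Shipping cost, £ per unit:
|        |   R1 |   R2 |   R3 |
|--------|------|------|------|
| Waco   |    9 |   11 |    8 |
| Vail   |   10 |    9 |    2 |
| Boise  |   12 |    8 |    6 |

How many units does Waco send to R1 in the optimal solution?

Optimal shipments:
  Waco->R1: 45 × £9 = £405
  Waco->R3: 30 × £8 = £240
  Vail->R3: 60 × £2 = £120
  Boise->R2: 35 × £8 = £280
  Boise->R3: 10 × £6 = £60
Total cost = £1105.
So Waco→R1 carries 45 units.

45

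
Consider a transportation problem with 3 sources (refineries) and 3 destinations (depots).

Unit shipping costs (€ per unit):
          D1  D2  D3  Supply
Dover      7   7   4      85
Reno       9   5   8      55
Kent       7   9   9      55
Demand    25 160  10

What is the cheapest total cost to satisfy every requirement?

1285

Optimal allocation:
  Dover→D2: 75 × €7 = €525
  Dover→D3: 10 × €4 = €40
  Reno→D2: 55 × €5 = €275
  Kent→D1: 25 × €7 = €175
  Kent→D2: 30 × €9 = €270
Total = 525 + 40 + 275 + 175 + 270 = €1285.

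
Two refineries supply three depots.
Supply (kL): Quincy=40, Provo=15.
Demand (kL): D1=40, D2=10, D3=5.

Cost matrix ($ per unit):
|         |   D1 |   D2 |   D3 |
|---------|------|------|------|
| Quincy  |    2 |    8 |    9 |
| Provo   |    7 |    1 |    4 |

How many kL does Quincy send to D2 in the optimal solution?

Optimal shipments:
  Quincy to D1: 40 × $2 = $80
  Provo to D2: 10 × $1 = $10
  Provo to D3: 5 × $4 = $20
Total cost = $110.
The route Quincy→D2 is not used.

0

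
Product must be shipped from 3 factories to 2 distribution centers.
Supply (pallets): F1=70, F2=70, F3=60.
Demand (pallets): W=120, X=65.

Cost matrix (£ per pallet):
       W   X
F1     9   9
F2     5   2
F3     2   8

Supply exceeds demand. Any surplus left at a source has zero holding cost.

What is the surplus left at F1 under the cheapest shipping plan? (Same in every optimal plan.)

15

Minimum-cost shipments:
  F1→W: 55 × £9 = £495
  F2→W: 5 × £5 = £25
  F2→X: 65 × £2 = £130
  F3→W: 60 × £2 = £120
Total cost = £770.
F1 ships 55 of its 70, leaving 15.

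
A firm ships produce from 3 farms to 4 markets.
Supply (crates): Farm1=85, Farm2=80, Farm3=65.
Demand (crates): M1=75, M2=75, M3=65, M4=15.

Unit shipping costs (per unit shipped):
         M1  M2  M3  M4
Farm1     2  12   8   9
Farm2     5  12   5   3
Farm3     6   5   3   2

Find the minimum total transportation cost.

965

One minimum-cost allocation:
  Farm1→M1: 75 × 2 = 150
  Farm1→M2: 10 × 12 = 120
  Farm2→M3: 65 × 5 = 325
  Farm2→M4: 15 × 3 = 45
  Farm3→M2: 65 × 5 = 325
Total = 150 + 120 + 325 + 45 + 325 = 965.
(Supply check: Farm1 ships 85; Farm2 ships 80; Farm3 ships 65.)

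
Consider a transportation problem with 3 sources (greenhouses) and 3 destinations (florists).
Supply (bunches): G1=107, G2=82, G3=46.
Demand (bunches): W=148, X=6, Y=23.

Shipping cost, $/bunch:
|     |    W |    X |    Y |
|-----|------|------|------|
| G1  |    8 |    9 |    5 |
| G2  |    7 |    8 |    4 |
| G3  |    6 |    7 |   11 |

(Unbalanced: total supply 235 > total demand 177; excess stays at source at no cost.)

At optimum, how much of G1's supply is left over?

58

Minimum-cost shipments:
  G1→W: 20 × $8 = $160
  G1→X: 6 × $9 = $54
  G1→Y: 23 × $5 = $115
  G2→W: 82 × $7 = $574
  G3→W: 46 × $6 = $276
Total cost = $1179.
G1 ships 49 of its 107, leaving 58.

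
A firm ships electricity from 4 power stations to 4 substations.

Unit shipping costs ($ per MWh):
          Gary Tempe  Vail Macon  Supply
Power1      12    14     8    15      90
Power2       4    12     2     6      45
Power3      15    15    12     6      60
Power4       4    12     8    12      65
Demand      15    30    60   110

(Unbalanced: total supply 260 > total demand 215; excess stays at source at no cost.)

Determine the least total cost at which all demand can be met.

1590

Optimal allocation:
  Power1 to Vail: 45 MWh
  Power2 to Macon: 45 MWh
  Power3 to Macon: 60 MWh
  Power4 to Gary: 15 MWh
  Power4 to Tempe: 30 MWh
  Power4 to Vail: 15 MWh
  Power4 to Macon: 5 MWh
Total cost = $1590.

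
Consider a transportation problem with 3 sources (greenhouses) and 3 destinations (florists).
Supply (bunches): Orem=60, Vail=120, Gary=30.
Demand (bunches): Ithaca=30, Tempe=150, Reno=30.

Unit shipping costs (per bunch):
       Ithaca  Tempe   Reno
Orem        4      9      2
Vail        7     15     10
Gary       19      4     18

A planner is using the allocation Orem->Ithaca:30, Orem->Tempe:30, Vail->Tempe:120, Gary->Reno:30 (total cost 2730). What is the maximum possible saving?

720

Current plan cost = 30·4 + 30·9 + 120·15 + 30·18 = 2730.
Optimal plan:
  Orem->Tempe: 30 × 9 = 270
  Orem->Reno: 30 × 2 = 60
  Vail->Ithaca: 30 × 7 = 210
  Vail->Tempe: 90 × 15 = 1350
  Gary->Tempe: 30 × 4 = 120
Optimal cost = 2010.
Saving = 2730 − 2010 = 720.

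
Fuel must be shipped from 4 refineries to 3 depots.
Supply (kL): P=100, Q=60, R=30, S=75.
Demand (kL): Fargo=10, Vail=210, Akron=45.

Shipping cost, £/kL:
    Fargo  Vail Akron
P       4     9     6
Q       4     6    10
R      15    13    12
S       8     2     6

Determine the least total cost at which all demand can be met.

An optimal shipping plan:
  P→Fargo: 10 × £4 = £40
  P→Vail: 45 × £9 = £405
  P→Akron: 45 × £6 = £270
  Q→Vail: 60 × £6 = £360
  R→Vail: 30 × £13 = £390
  S→Vail: 75 × £2 = £150
Total = 40 + 405 + 270 + 360 + 390 + 150 = £1615.

1615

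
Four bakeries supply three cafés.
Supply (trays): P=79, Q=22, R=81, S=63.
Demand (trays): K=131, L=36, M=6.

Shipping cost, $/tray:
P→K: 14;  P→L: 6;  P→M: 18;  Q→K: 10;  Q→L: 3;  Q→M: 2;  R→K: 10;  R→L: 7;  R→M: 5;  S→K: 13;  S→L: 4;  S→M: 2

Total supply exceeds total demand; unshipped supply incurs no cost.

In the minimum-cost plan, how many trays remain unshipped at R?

An optimal plan:
  P->K: 7 × $14 = $98
  Q->K: 22 × $10 = $220
  R->K: 81 × $10 = $810
  S->K: 21 × $13 = $273
  S->L: 36 × $4 = $144
  S->M: 6 × $2 = $12
Total cost = $1557.
R ships 81 of its 81, leaving 0.

0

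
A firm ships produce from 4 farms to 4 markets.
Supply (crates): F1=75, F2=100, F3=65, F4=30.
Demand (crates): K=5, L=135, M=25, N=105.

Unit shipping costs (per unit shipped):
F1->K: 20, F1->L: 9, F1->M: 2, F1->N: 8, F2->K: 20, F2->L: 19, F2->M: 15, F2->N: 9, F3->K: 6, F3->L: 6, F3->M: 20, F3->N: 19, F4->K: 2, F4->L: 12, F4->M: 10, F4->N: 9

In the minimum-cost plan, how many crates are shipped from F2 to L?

0

The minimum-cost plan:
  F1 to L: 50 × 9 = 450
  F1 to M: 25 × 2 = 50
  F2 to N: 100 × 9 = 900
  F3 to L: 65 × 6 = 390
  F4 to K: 5 × 2 = 10
  F4 to L: 20 × 12 = 240
  F4 to N: 5 × 9 = 45
Total cost = 2085.
The route F2→L is not used.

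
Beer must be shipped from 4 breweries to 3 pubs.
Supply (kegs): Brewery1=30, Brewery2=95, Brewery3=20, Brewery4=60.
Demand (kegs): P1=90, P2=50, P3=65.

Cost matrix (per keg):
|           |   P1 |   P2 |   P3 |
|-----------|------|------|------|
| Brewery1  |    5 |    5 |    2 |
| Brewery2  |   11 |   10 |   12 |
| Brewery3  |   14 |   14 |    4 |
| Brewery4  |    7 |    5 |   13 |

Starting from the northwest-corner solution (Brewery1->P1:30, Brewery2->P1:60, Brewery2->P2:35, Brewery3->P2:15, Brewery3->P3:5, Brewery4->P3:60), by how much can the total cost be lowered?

Current plan cost = 30·5 + 60·11 + 35·10 + 15·14 + 5·4 + 60·13 = 2170.
Optimal plan:
  Brewery1–P3: 30 × 2 = 60
  Brewery2–P1: 80 × 11 = 880
  Brewery2–P3: 15 × 12 = 180
  Brewery3–P3: 20 × 4 = 80
  Brewery4–P1: 10 × 7 = 70
  Brewery4–P2: 50 × 5 = 250
Optimal cost = 1520.
Saving = 2170 − 1520 = 650.

650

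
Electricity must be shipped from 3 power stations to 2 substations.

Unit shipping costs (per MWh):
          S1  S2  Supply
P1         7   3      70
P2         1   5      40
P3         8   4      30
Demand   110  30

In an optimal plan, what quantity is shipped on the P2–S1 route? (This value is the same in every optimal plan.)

40

Optimal shipments:
  P1->S1: 40 × 7 = 280
  P1->S2: 30 × 3 = 90
  P2->S1: 40 × 1 = 40
  P3->S1: 30 × 8 = 240
Total cost = 650.
So P2→S1 carries 40 MWh.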